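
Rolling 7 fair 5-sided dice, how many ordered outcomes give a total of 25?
Coefficient of x^25 in (x + x² + ... + x^5)^7. By inclusion-exclusion on dice exceeding 5: Σ_j (-1)^j C(7,j)·C(25-1-5j, 6) = C(7,0)·C(24,6) - C(7,1)·C(19,6) + C(7,2)·C(14,6) - C(7,3)·C(9,6) = 1·134596 - 7·27132 + 21·3003 - 35·84 = 4795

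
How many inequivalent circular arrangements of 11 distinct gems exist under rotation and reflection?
(11-1)!/2 = 3628800/2 = 1814400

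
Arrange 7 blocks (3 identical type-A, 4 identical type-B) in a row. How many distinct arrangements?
7! / (3! × 4!) = 35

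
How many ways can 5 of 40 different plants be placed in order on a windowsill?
P(40,5) = 40!/(40-5)! = 78960960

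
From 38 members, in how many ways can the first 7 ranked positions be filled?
P(38,7) = 38!/(38-7)! = 63606090240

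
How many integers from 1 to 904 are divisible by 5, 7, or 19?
⌊904/5⌋+⌊904/7⌋+⌊904/19⌋ - ⌊904/35⌋-⌊904/95⌋-⌊904/133⌋ + ⌊904/665⌋ = 180+129+47 - 25-9-6 + 1 = 317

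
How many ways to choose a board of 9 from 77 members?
C(77,9) = 77!/(9!×68!) = 161322559475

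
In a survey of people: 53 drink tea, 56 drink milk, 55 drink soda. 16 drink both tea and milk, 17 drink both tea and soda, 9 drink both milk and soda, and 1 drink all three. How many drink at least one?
|A∪B∪C| = 53+56+55-16-17-9+1 = 123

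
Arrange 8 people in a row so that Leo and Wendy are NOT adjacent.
Total - adjacent = 8! - (8-1)!×2 = 40320 - 10080 = 30240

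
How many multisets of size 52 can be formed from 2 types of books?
C(52+2-1, 2-1) = C(53, 1) = 53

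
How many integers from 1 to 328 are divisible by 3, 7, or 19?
⌊328/3⌋+⌊328/7⌋+⌊328/19⌋ - ⌊328/21⌋-⌊328/57⌋-⌊328/133⌋ + ⌊328/399⌋ = 109+46+17 - 15-5-2 + 0 = 150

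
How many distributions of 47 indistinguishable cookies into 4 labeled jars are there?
C(47+4-1, 4-1) = C(50, 3) = 19600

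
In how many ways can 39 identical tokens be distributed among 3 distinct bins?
C(39+3-1, 3-1) = C(41, 2) = 820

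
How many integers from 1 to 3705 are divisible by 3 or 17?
⌊3705/3⌋ + ⌊3705/17⌋ - ⌊3705/51⌋ = 1235 + 217 - 72 = 1380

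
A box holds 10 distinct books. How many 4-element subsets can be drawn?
C(10,4) = 10!/(4!×6!) = 210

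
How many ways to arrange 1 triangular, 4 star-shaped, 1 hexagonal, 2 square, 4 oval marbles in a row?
12! / (1! × 4! × 1! × 2! × 4!) = 415800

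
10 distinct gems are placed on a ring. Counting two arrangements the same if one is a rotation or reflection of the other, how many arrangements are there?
(10-1)!/2 = 362880/2 = 181440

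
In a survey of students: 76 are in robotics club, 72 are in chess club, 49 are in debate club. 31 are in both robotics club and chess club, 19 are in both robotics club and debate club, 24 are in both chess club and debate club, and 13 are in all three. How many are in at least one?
|A∪B∪C| = 76+72+49-31-19-24+13 = 136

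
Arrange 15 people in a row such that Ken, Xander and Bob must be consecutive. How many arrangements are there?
Treat the 3 as one block: (15-3+1)! × 3! = 6227020800 × 6 = 37362124800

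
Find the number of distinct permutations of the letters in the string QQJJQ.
5! / (3! × 2!) = 10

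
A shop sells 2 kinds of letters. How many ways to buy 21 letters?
C(21+2-1, 2-1) = C(22, 1) = 22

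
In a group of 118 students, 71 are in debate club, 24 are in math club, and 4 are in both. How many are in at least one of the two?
|A∪B| = |A| + |B| - |A∩B| = 71 + 24 - 4 = 91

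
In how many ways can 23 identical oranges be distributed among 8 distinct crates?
C(23+8-1, 8-1) = C(30, 7) = 2035800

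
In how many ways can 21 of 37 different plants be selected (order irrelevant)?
C(37,21) = 37!/(21!×16!) = 12875774670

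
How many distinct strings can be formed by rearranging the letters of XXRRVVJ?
7! / (2! × 1! × 2! × 2!) = 630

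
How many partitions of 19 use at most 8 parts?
By conjugation, equals partitions of 19 into parts ≤ 8. Let r_j(i) = number of partitions of i into parts ≤ j, for i = 0..19. r_1(i) = 1 for all i; r_j(i) = r_{j-1}(i) + r_j(i-j). Rows j = 2..8: ≤2: 1 1 2 2 3 3 4 4 5 5 6 6 7 7 8 8 9 9 10 10; ≤3: 1 1 2 3 4 5 7 8 10 12 14 16 19 21 24 27 30 33 37 40; ≤4: 1 1 2 3 5 6 9 11 15 18 23 27 34 39 47 54 64 72 84 94; ≤5: 1 1 2 3 5 7 10 13 18 23 30 37 47 57 70 84 101 119 141 164; ≤6: 1 1 2 3 5 7 11 14 20 26 35 44 58 71 90 110 136 163 199 235; ≤7: 1 1 2 3 5 7 11 15 21 28 38 49 65 82 105 131 164 201 248 300; ≤8: 1 1 2 3 5 7 11 15 22 29 40 52 70 89 116 146 186 230 288 352. r_8(19) = 352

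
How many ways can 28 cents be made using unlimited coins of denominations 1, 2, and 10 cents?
Coefficient of x^28 in 1/(1-x^1) · 1/(1-x^2) · 1/(1-x^10). Case on j = number of 10-cent coins (j = 0..2); remainder r = 28 - 10j is made from {1,2} in ⌊r/2⌋+1 ways. r = 28, 18, 8 → 15 + 10 + 5 = 30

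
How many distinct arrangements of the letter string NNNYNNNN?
8! / (1! × 7!) = 8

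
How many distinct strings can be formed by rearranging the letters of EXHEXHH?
7! / (3! × 2! × 2!) = 210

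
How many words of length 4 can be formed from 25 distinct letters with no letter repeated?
P(25,4) = 25!/(25-4)! = 303600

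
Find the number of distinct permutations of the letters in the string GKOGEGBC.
8! / (1! × 1! × 1! × 3! × 1! × 1!) = 6720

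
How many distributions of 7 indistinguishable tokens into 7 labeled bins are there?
C(7+7-1, 7-1) = C(13, 6) = 1716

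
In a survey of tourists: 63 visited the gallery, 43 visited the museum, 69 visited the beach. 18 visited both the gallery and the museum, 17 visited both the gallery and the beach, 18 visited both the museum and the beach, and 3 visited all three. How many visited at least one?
|A∪B∪C| = 63+43+69-18-17-18+3 = 125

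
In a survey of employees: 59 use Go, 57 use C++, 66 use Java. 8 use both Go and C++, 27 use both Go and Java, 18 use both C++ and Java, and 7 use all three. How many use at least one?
|A∪B∪C| = 59+57+66-8-27-18+7 = 136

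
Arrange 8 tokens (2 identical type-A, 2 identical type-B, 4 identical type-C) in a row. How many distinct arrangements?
8! / (2! × 2! × 4!) = 420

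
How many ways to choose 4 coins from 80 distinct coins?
C(80,4) = 80!/(4!×76!) = 1581580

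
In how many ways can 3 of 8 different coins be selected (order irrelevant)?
C(8,3) = 8!/(3!×5!) = 56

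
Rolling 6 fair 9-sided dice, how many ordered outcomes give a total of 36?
Coefficient of x^36 in (x + x² + ... + x^9)^6. By inclusion-exclusion on dice exceeding 9: Σ_j (-1)^j C(6,j)·C(36-1-9j, 5) = C(6,0)·C(35,5) - C(6,1)·C(26,5) + C(6,2)·C(17,5) - C(6,3)·C(8,5) = 1·324632 - 6·65780 + 15·6188 - 20·56 = 21652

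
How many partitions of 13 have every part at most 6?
Let r_j(i) = number of partitions of i into parts ≤ j, for i = 0..13. r_1(i) = 1 for all i; r_j(i) = r_{j-1}(i) + r_j(i-j). Rows j = 2..6: ≤2: 1 1 2 2 3 3 4 4 5 5 6 6 7 7; ≤3: 1 1 2 3 4 5 7 8 10 12 14 16 19 21; ≤4: 1 1 2 3 5 6 9 11 15 18 23 27 34 39; ≤5: 1 1 2 3 5 7 10 13 18 23 30 37 47 57; ≤6: 1 1 2 3 5 7 11 14 20 26 35 44 58 71. r_6(13) = 71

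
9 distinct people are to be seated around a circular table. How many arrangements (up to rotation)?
Circular: fix one position, arrange the rest. (9-1)! = 40320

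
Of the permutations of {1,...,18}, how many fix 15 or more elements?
Exactly j fixed points: C(18,j)·!(18-j); sum over j ≥ 15 (derangement numbers via !m = (m-1)·(!(m-1) + !(m-2)): !0..!3 = 1, 0, 1, 2). Σ_{j=15}^{18} C(18,j)·!(18-j) = C(18,15)·!3 + C(18,16)·!2 + C(18,17)·!1 + C(18,18)·!0 = 816·2 + 153·1 + 18·0 + 1·1 = 1786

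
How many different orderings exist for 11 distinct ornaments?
11! = 39916800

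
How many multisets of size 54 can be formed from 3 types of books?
C(54+3-1, 3-1) = C(56, 2) = 1540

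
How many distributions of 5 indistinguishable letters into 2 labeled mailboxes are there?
C(5+2-1, 2-1) = C(6, 1) = 6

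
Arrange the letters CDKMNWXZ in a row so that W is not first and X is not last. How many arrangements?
By inclusion-exclusion: 8! - 2×(8-1)! + (8-2)! = 40320 - 10080 + 720 = 30960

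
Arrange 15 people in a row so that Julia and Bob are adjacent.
Treat as block: (15-1)! × 2! = 87178291200 × 2 = 174356582400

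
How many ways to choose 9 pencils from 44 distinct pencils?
C(44,9) = 44!/(9!×35!) = 708930508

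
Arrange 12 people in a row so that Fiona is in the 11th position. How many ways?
Fix one position: (12-1)! = 39916800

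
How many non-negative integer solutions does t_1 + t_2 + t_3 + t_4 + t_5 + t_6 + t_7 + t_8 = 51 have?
C(51+8-1, 8-1) = C(58, 7) = 300674088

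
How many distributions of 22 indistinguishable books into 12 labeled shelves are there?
C(22+12-1, 12-1) = C(33, 11) = 193536720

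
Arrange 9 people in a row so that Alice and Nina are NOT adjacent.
Total - adjacent = 9! - (9-1)!×2 = 362880 - 80640 = 282240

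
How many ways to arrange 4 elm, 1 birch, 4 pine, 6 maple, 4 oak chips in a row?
19! / (4! × 1! × 4! × 6! × 4!) = 12221609400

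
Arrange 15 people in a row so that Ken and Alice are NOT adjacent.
Total - adjacent = 15! - (15-1)!×2 = 1307674368000 - 174356582400 = 1133317785600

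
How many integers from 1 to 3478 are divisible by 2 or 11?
⌊3478/2⌋ + ⌊3478/11⌋ - ⌊3478/22⌋ = 1739 + 316 - 158 = 1897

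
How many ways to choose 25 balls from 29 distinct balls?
C(29,25) = 29!/(25!×4!) = 23751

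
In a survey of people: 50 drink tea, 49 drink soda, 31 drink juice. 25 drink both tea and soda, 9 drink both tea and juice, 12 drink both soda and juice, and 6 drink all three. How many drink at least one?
|A∪B∪C| = 50+49+31-25-9-12+6 = 90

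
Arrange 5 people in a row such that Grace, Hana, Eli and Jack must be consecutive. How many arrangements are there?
Treat the 4 as one block: (5-4+1)! × 4! = 2 × 24 = 48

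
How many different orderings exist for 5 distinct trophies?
5! = 120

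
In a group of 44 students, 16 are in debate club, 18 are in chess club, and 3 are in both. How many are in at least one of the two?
|A∪B| = |A| + |B| - |A∩B| = 16 + 18 - 3 = 31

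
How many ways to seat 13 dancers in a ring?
Circular: fix one position, arrange the rest. (13-1)! = 479001600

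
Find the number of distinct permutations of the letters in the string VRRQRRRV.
8! / (5! × 2! × 1!) = 168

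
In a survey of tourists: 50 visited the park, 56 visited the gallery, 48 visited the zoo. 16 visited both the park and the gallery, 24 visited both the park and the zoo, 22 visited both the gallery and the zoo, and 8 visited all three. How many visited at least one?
|A∪B∪C| = 50+56+48-16-24-22+8 = 100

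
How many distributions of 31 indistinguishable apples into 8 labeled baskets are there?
C(31+8-1, 8-1) = C(38, 7) = 12620256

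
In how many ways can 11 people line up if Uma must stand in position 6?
Fix one position: (11-1)! = 3628800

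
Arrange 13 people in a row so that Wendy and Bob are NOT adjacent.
Total - adjacent = 13! - (13-1)!×2 = 6227020800 - 958003200 = 5269017600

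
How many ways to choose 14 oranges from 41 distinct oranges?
C(41,14) = 41!/(14!×27!) = 35240152720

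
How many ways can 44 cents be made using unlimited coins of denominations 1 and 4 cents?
Coefficient of x^44 in 1/(1-x^1) · 1/(1-x^4). Use j coins of 4 for j = 0..⌊44/4⌋ = 11, the rest in 1s: 11 + 1 = 12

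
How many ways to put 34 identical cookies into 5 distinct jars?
C(34+5-1, 5-1) = C(38, 4) = 73815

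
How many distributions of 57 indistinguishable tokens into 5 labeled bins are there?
C(57+5-1, 5-1) = C(61, 4) = 521855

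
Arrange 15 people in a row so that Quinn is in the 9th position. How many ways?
Fix one position: (15-1)! = 87178291200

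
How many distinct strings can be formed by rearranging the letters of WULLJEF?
7! / (1! × 1! × 1! × 1! × 1! × 2!) = 2520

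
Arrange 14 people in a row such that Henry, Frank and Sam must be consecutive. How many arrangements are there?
Treat the 3 as one block: (14-3+1)! × 3! = 479001600 × 6 = 2874009600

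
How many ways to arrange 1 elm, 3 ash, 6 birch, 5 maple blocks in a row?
15! / (1! × 3! × 6! × 5!) = 2522520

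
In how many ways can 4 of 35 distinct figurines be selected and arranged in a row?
P(35,4) = 35!/(35-4)! = 1256640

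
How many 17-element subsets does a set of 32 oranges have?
C(32,17) = 32!/(17!×15!) = 565722720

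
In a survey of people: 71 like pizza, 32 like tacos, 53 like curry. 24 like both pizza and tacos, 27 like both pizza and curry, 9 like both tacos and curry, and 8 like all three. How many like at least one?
|A∪B∪C| = 71+32+53-24-27-9+8 = 104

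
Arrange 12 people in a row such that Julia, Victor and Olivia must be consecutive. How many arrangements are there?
Treat the 3 as one block: (12-3+1)! × 3! = 3628800 × 6 = 21772800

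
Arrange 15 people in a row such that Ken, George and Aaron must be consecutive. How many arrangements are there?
Treat the 3 as one block: (15-3+1)! × 3! = 6227020800 × 6 = 37362124800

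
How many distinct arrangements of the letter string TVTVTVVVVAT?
11! / (6! × 4! × 1!) = 2310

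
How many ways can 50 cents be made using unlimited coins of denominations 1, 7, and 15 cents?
Coefficient of x^50 in 1/(1-x^1) · 1/(1-x^7) · 1/(1-x^15). Case on j = number of 15-cent coins (j = 0..3); remainder r = 50 - 15j is made from {1,7} in ⌊r/7⌋+1 ways. r = 50, 35, 20, 5 → 8 + 6 + 3 + 1 = 18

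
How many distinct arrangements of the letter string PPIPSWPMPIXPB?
13! / (1! × 6! × 1! × 1! × 1! × 2! × 1!) = 4324320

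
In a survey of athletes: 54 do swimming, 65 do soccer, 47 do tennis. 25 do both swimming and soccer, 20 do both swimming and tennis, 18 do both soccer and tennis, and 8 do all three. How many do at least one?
|A∪B∪C| = 54+65+47-25-20-18+8 = 111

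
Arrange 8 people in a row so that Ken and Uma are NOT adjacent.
Total - adjacent = 8! - (8-1)!×2 = 40320 - 10080 = 30240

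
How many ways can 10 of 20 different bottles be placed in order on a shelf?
P(20,10) = 20!/(20-10)! = 670442572800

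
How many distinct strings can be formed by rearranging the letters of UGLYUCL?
7! / (1! × 2! × 1! × 2! × 1!) = 1260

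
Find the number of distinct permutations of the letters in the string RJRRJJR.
7! / (3! × 4!) = 35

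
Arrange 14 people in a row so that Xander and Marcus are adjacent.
Treat as block: (14-1)! × 2! = 6227020800 × 2 = 12454041600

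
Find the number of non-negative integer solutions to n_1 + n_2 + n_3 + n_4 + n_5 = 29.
C(29+5-1, 5-1) = C(33, 4) = 40920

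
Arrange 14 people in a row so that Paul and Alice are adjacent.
Treat as block: (14-1)! × 2! = 6227020800 × 2 = 12454041600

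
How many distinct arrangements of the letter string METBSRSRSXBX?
12! / (2! × 2! × 2! × 3! × 1! × 1! × 1!) = 9979200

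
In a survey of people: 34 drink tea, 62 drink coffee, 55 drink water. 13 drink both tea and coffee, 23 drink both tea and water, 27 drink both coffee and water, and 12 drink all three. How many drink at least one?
|A∪B∪C| = 34+62+55-13-23-27+12 = 100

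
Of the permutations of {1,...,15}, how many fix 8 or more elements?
Exactly j fixed points: C(15,j)·!(15-j); sum over j ≥ 8 (derangement numbers via !m = (m-1)·(!(m-1) + !(m-2)): !0..!7 = 1, 0, 1, 2, 9, 44, 265, 1854). Σ_{j=8}^{15} C(15,j)·!(15-j) = C(15,8)·!7 + C(15,9)·!6 + C(15,10)·!5 + C(15,11)·!4 + C(15,12)·!3 + C(15,13)·!2 + C(15,14)·!1 + C(15,15)·!0 = 6435·1854 + 5005·265 + 3003·44 + 1365·9 + 455·2 + 105·1 + 15·0 + 1·1 = 13402248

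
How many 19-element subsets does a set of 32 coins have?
C(32,19) = 32!/(19!×13!) = 347373600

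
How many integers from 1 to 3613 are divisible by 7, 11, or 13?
⌊3613/7⌋+⌊3613/11⌋+⌊3613/13⌋ - ⌊3613/77⌋-⌊3613/91⌋-⌊3613/143⌋ + ⌊3613/1001⌋ = 516+328+277 - 46-39-25 + 3 = 1014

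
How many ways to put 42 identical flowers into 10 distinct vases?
C(42+10-1, 10-1) = C(51, 9) = 3042312350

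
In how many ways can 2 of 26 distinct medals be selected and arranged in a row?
P(26,2) = 26!/(26-2)! = 650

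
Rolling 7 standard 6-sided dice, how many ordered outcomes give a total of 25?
Coefficient of x^25 in (x + x² + ... + x^6)^7. By inclusion-exclusion on dice exceeding 6: Σ_j (-1)^j C(7,j)·C(25-1-6j, 6) = C(7,0)·C(24,6) - C(7,1)·C(18,6) + C(7,2)·C(12,6) - C(7,3)·C(6,6) = 1·134596 - 7·18564 + 21·924 - 35·1 = 24017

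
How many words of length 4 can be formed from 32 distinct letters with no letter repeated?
P(32,4) = 32!/(32-4)! = 863040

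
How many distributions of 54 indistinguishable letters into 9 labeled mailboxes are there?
C(54+9-1, 9-1) = C(62, 8) = 3381098545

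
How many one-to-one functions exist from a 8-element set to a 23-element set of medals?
P(23,8) = 23!/(23-8)! = 19769460480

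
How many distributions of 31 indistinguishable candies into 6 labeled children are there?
C(31+6-1, 6-1) = C(36, 5) = 376992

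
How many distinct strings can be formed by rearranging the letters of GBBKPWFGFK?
10! / (2! × 2! × 1! × 2! × 1! × 2!) = 226800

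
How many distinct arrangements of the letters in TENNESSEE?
9! / (1! × 4! × 2! × 2!) = 3780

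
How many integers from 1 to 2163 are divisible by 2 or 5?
⌊2163/2⌋ + ⌊2163/5⌋ - ⌊2163/10⌋ = 1081 + 432 - 216 = 1297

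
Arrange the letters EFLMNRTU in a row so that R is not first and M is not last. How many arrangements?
By inclusion-exclusion: 8! - 2×(8-1)! + (8-2)! = 40320 - 10080 + 720 = 30960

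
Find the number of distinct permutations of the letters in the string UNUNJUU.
7! / (4! × 1! × 2!) = 105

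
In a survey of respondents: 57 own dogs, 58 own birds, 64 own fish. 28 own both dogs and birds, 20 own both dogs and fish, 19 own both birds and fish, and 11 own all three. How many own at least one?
|A∪B∪C| = 57+58+64-28-20-19+11 = 123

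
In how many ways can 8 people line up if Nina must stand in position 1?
Fix one position: (8-1)! = 5040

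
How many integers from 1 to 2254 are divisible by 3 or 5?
⌊2254/3⌋ + ⌊2254/5⌋ - ⌊2254/15⌋ = 751 + 450 - 150 = 1051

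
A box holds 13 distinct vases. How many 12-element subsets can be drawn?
C(13,12) = 13!/(12!×1!) = 13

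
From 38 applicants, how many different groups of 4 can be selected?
C(38,4) = 38!/(4!×34!) = 73815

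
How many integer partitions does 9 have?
Pentagonal recurrence p(n) = p(n-1) + p(n-2) - p(n-5) - p(n-7) + p(n-12) + p(n-15) - ... gives p(0..8) = 1, 1, 2, 3, 5, 7, 11, 15, 22. p(9) = p(8) + p(7) - p(4) - p(2) = 22 + 15 - 5 - 2 = 30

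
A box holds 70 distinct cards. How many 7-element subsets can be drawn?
C(70,7) = 70!/(7!×63!) = 1198774720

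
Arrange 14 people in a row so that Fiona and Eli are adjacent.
Treat as block: (14-1)! × 2! = 6227020800 × 2 = 12454041600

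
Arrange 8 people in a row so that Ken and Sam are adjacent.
Treat as block: (8-1)! × 2! = 5040 × 2 = 10080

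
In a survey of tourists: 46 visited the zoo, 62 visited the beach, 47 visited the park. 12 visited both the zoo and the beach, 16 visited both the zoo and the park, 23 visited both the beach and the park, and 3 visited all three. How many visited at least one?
|A∪B∪C| = 46+62+47-12-16-23+3 = 107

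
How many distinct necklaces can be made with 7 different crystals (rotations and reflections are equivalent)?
(7-1)!/2 = 720/2 = 360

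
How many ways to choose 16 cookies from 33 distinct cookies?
C(33,16) = 33!/(16!×17!) = 1166803110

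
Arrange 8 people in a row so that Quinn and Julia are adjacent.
Treat as block: (8-1)! × 2! = 5040 × 2 = 10080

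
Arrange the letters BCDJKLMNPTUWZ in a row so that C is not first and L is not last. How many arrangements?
By inclusion-exclusion: 13! - 2×(13-1)! + (13-2)! = 6227020800 - 958003200 + 39916800 = 5308934400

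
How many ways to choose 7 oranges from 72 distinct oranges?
C(72,7) = 72!/(7!×65!) = 1473109704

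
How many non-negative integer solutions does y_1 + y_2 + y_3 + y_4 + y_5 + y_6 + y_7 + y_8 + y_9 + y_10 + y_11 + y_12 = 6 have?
C(6+12-1, 12-1) = C(17, 11) = 12376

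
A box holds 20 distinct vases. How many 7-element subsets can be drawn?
C(20,7) = 20!/(7!×13!) = 77520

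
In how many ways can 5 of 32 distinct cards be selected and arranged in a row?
P(32,5) = 32!/(32-5)! = 24165120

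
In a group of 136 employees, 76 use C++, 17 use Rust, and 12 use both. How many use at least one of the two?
|A∪B| = |A| + |B| - |A∩B| = 76 + 17 - 12 = 81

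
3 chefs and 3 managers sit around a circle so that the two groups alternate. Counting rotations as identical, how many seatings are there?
Fix one of the chefs: (3-1)! ways for the remaining chefs, × 3! ways for the managers = 2 × 6 = 12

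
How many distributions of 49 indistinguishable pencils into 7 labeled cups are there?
C(49+7-1, 7-1) = C(55, 6) = 28989675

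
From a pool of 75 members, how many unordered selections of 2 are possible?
C(75,2) = 75!/(2!×73!) = 2775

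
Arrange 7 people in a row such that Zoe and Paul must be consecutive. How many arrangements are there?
Treat the 2 as one block: (7-2+1)! × 2! = 720 × 2 = 1440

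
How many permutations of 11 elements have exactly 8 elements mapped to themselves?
Choose the 8 fixed points C(11,8) = 165, derange the rest: !3 = Σ_{j=0}^{3} (-1)^j·3!/j! = 6 - 6 + 3 - 1 = 2. Product = 165 × 2 = 330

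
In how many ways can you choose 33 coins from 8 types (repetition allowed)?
C(33+8-1, 8-1) = C(40, 7) = 18643560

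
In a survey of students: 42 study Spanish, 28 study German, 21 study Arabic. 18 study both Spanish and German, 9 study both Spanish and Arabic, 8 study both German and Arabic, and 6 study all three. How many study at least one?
|A∪B∪C| = 42+28+21-18-9-8+6 = 62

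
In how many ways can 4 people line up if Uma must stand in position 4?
Fix one position: (4-1)! = 6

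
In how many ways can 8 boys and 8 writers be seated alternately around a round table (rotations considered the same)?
Fix one of the boys: (8-1)! ways for the remaining boys, × 8! ways for the writers = 5040 × 40320 = 203212800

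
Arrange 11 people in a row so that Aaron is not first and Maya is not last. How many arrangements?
By inclusion-exclusion: 11! - 2×(11-1)! + (11-2)! = 39916800 - 7257600 + 362880 = 33022080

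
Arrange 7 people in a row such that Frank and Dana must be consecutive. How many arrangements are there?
Treat the 2 as one block: (7-2+1)! × 2! = 720 × 2 = 1440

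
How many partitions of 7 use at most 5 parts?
By conjugation, equals partitions of 7 into parts ≤ 5. Let r_j(i) = number of partitions of i into parts ≤ j, for i = 0..7. r_1(i) = 1 for all i; r_j(i) = r_{j-1}(i) + r_j(i-j). Rows j = 2..5: ≤2: 1 1 2 2 3 3 4 4; ≤3: 1 1 2 3 4 5 7 8; ≤4: 1 1 2 3 5 6 9 11; ≤5: 1 1 2 3 5 7 10 13. r_5(7) = 13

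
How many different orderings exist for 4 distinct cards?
4! = 24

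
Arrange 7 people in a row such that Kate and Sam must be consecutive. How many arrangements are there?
Treat the 2 as one block: (7-2+1)! × 2! = 720 × 2 = 1440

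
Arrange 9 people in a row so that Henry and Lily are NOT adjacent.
Total - adjacent = 9! - (9-1)!×2 = 362880 - 80640 = 282240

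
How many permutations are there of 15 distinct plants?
15! = 1307674368000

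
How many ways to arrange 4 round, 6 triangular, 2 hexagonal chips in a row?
12! / (4! × 6! × 2!) = 13860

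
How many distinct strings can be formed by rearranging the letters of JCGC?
4! / (2! × 1! × 1!) = 12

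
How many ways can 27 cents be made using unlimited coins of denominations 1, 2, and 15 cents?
Coefficient of x^27 in 1/(1-x^1) · 1/(1-x^2) · 1/(1-x^15). Case on j = number of 15-cent coins (j = 0..1); remainder r = 27 - 15j is made from {1,2} in ⌊r/2⌋+1 ways. r = 27, 12 → 14 + 7 = 21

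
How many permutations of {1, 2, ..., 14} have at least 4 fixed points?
Exactly j fixed points: C(14,j)·!(14-j); sum over j ≥ 4 (derangement numbers via !m = (m-1)·(!(m-1) + !(m-2)): !0..!10 = 1, 0, 1, 2, 9, 44, 265, 1854, 14833, 133496, 1334961). Σ_{j=4}^{14} C(14,j)·!(14-j) = C(14,4)·!10 + C(14,5)·!9 + C(14,6)·!8 + C(14,7)·!7 + C(14,8)·!6 + C(14,9)·!5 + C(14,10)·!4 + C(14,11)·!3 + C(14,12)·!2 + C(14,13)·!1 + C(14,14)·!0 = 1001·1334961 + 2002·133496 + 3003·14833 + 3432·1854 + 3003·265 + 2002·44 + 1001·9 + 364·2 + 91·1 + 14·0 + 1·1 = 1655355092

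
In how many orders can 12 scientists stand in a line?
12! = 479001600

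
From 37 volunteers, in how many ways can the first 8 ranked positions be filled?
P(37,8) = 37!/(37-8)! = 1556675366400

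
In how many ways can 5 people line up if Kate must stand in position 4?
Fix one position: (5-1)! = 24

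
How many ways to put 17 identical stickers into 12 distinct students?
C(17+12-1, 12-1) = C(28, 11) = 21474180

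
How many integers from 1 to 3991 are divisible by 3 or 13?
⌊3991/3⌋ + ⌊3991/13⌋ - ⌊3991/39⌋ = 1330 + 307 - 102 = 1535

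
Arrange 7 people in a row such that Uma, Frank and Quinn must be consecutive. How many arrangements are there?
Treat the 3 as one block: (7-3+1)! × 3! = 120 × 6 = 720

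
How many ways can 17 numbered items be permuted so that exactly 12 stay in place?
Choose the 12 fixed points C(17,12) = 6188, derange the rest: !5 = Σ_{j=0}^{5} (-1)^j·5!/j! = 120 - 120 + 60 - 20 + 5 - 1 = 44. Product = 6188 × 44 = 272272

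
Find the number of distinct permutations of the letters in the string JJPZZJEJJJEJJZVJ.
16! / (9! × 1! × 2! × 3! × 1!) = 4804800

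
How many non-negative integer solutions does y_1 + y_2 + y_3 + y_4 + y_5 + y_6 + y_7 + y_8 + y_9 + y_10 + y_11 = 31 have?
C(31+11-1, 11-1) = C(41, 10) = 1121099408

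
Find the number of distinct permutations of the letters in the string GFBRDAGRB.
9! / (1! × 1! × 2! × 2! × 1! × 2!) = 45360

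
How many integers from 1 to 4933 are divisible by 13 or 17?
⌊4933/13⌋ + ⌊4933/17⌋ - ⌊4933/221⌋ = 379 + 290 - 22 = 647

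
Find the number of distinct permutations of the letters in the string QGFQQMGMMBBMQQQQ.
16! / (1! × 2! × 4! × 2! × 7!) = 43243200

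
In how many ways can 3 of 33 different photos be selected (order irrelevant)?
C(33,3) = 33!/(3!×30!) = 5456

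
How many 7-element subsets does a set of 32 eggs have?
C(32,7) = 32!/(7!×25!) = 3365856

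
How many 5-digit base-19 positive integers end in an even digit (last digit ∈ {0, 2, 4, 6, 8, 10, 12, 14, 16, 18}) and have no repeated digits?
Last∈{0,2,4,6,8,10,12,14,16,18}. Last=0: 73440. Last nonzero: 9×17×P(17,3) = 624240. Total = 697680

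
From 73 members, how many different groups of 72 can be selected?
C(73,72) = 73!/(72!×1!) = 73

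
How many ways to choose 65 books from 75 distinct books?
C(75,65) = 75!/(65!×10!) = 828931106355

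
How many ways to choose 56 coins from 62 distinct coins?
C(62,56) = 62!/(56!×6!) = 61474519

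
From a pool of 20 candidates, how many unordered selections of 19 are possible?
C(20,19) = 20!/(19!×1!) = 20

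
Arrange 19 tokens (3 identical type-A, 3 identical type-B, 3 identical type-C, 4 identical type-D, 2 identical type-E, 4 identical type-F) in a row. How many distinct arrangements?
19! / (3! × 3! × 3! × 4! × 2! × 4!) = 488864376000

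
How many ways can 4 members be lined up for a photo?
4! = 24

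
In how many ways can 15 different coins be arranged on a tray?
15! = 1307674368000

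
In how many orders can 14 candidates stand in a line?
14! = 87178291200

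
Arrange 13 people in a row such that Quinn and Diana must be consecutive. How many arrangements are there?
Treat the 2 as one block: (13-2+1)! × 2! = 479001600 × 2 = 958003200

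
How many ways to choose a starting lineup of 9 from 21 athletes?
C(21,9) = 21!/(9!×12!) = 293930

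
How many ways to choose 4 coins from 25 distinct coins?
C(25,4) = 25!/(4!×21!) = 12650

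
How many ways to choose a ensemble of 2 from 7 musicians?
C(7,2) = 7!/(2!×5!) = 21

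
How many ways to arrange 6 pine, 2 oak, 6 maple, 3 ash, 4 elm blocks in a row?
21! / (6! × 2! × 6! × 3! × 4!) = 342205063200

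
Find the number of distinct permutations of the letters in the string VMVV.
4! / (1! × 3!) = 4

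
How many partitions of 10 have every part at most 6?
Let r_j(i) = number of partitions of i into parts ≤ j, for i = 0..10. r_1(i) = 1 for all i; r_j(i) = r_{j-1}(i) + r_j(i-j). Rows j = 2..6: ≤2: 1 1 2 2 3 3 4 4 5 5 6; ≤3: 1 1 2 3 4 5 7 8 10 12 14; ≤4: 1 1 2 3 5 6 9 11 15 18 23; ≤5: 1 1 2 3 5 7 10 13 18 23 30; ≤6: 1 1 2 3 5 7 11 14 20 26 35. r_6(10) = 35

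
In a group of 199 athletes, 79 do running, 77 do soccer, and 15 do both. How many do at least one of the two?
|A∪B| = |A| + |B| - |A∩B| = 79 + 77 - 15 = 141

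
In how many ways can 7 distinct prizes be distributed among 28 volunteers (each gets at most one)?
P(28,7) = 28!/(28-7)! = 5967561600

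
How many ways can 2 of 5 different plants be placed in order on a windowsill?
P(5,2) = 5!/(5-2)! = 20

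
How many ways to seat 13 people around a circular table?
Circular: fix one position, arrange the rest. (13-1)! = 479001600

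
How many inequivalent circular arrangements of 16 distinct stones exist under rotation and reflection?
(16-1)!/2 = 1307674368000/2 = 653837184000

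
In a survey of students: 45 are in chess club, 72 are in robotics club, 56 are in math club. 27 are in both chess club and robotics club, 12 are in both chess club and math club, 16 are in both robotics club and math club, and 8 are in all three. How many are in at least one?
|A∪B∪C| = 45+72+56-27-12-16+8 = 126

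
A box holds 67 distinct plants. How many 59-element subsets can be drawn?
C(67,59) = 67!/(59!×8!) = 6522361560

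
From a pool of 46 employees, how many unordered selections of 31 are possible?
C(46,31) = 46!/(31!×15!) = 511738760544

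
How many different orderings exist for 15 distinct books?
15! = 1307674368000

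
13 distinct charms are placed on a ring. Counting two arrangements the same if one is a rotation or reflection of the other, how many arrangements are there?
(13-1)!/2 = 479001600/2 = 239500800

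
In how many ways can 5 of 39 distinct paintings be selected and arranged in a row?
P(39,5) = 39!/(39-5)! = 69090840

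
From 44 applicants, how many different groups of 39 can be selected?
C(44,39) = 44!/(39!×5!) = 1086008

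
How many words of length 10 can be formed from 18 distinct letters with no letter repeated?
P(18,10) = 18!/(18-10)! = 158789030400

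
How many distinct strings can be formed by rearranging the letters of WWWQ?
4! / (3! × 1!) = 4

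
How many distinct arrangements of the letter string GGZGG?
5! / (1! × 4!) = 5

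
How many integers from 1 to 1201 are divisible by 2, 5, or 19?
⌊1201/2⌋+⌊1201/5⌋+⌊1201/19⌋ - ⌊1201/10⌋-⌊1201/38⌋-⌊1201/95⌋ + ⌊1201/190⌋ = 600+240+63 - 120-31-12 + 6 = 746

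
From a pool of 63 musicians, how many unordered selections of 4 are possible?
C(63,4) = 63!/(4!×59!) = 595665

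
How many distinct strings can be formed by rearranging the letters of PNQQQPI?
7! / (1! × 1! × 3! × 2!) = 420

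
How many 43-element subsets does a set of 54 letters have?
C(54,43) = 54!/(43!×11!) = 95722852680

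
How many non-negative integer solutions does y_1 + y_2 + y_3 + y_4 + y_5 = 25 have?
C(25+5-1, 5-1) = C(29, 4) = 23751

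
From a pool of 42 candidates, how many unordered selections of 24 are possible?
C(42,24) = 42!/(24!×18!) = 353697121050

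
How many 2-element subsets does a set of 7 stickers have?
C(7,2) = 7!/(2!×5!) = 21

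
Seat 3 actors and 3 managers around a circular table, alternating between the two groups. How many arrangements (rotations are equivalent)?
Fix one of the actors: (3-1)! ways for the remaining actors, × 3! ways for the managers = 2 × 6 = 12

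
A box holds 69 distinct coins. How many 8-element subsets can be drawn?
C(69,8) = 69!/(8!×61!) = 8361453672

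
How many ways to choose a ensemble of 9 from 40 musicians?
C(40,9) = 40!/(9!×31!) = 273438880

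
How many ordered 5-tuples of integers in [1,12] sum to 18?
Coefficient of x^18 in (x + x² + ... + x^12)^5. By inclusion-exclusion on dice exceeding 12: Σ_j (-1)^j C(5,j)·C(18-1-12j, 4) = C(5,0)·C(17,4) - C(5,1)·C(5,4) = 1·2380 - 5·5 = 2355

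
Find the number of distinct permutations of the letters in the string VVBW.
4! / (1! × 1! × 2!) = 12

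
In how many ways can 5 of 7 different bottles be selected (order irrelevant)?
C(7,5) = 7!/(5!×2!) = 21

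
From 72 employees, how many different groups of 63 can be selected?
C(72,63) = 72!/(63!×9!) = 85113005120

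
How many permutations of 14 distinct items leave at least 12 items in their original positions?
Exactly j fixed points: C(14,j)·!(14-j); sum over j ≥ 12 (derangement numbers via !m = (m-1)·(!(m-1) + !(m-2)): !0..!2 = 1, 0, 1). Σ_{j=12}^{14} C(14,j)·!(14-j) = C(14,12)·!2 + C(14,13)·!1 + C(14,14)·!0 = 91·1 + 14·0 + 1·1 = 92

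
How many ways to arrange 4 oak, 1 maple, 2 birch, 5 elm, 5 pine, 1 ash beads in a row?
18! / (4! × 1! × 2! × 5! × 5! × 1!) = 9262693440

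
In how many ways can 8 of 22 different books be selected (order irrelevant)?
C(22,8) = 22!/(8!×14!) = 319770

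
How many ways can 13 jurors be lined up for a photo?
13! = 6227020800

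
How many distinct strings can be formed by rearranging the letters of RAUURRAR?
8! / (2! × 4! × 2!) = 420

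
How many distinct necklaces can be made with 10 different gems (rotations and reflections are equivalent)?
(10-1)!/2 = 362880/2 = 181440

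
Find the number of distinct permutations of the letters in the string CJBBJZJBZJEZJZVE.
16! / (4! × 5! × 2! × 3! × 1! × 1!) = 605404800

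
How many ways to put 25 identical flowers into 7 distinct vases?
C(25+7-1, 7-1) = C(31, 6) = 736281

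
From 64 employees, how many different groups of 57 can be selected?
C(64,57) = 64!/(57!×7!) = 621216192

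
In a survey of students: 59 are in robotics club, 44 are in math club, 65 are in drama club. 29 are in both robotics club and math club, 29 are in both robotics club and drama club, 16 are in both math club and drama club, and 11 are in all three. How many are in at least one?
|A∪B∪C| = 59+44+65-29-29-16+11 = 105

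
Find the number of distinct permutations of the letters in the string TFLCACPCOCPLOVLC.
16! / (1! × 3! × 2! × 1! × 5! × 2! × 1! × 1!) = 7264857600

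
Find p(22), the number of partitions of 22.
Pentagonal recurrence p(n) = p(n-1) + p(n-2) - p(n-5) - p(n-7) + p(n-12) + p(n-15) - ... gives p(0..21) = 1, 1, 2, 3, 5, 7, 11, 15, 22, 30, 42, 56, 77, 101, 135, 176, 231, 297, 385, 490, 627, 792. p(22) = p(21) + p(20) - p(17) - p(15) + p(10) + p(7) - p(0) = 792 + 627 - 297 - 176 + 42 + 15 - 1 = 1002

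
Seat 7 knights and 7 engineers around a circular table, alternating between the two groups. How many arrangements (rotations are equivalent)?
Fix one of the knights: (7-1)! ways for the remaining knights, × 7! ways for the engineers = 720 × 5040 = 3628800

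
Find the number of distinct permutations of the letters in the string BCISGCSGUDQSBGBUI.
17! / (2! × 2! × 3! × 1! × 3! × 2! × 1! × 3!) = 205837632000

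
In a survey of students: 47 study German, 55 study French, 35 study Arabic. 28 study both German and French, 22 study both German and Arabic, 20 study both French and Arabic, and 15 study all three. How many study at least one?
|A∪B∪C| = 47+55+35-28-22-20+15 = 82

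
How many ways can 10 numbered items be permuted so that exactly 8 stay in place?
Choose the 8 fixed points C(10,8) = 45, derange the rest: !2 = Σ_{j=0}^{2} (-1)^j·2!/j! = 2 - 2 + 1 = 1. Product = 45 × 1 = 45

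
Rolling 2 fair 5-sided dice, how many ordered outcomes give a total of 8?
Coefficient of x^8 in (x + x² + ... + x^5)^2. By inclusion-exclusion on dice exceeding 5: Σ_j (-1)^j C(2,j)·C(8-1-5j, 1) = C(2,0)·C(7,1) - C(2,1)·C(2,1) = 1·7 - 2·2 = 3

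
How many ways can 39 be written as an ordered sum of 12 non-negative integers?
C(39+12-1, 12-1) = C(50, 11) = 37353738800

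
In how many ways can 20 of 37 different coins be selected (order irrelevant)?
C(37,20) = 37!/(20!×17!) = 15905368710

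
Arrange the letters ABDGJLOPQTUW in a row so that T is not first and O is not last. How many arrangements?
By inclusion-exclusion: 12! - 2×(12-1)! + (12-2)! = 479001600 - 79833600 + 3628800 = 402796800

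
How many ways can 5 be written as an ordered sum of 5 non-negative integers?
C(5+5-1, 5-1) = C(9, 4) = 126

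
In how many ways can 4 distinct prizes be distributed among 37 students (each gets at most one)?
P(37,4) = 37!/(37-4)! = 1585080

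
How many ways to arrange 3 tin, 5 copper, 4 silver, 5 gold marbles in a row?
17! / (3! × 5! × 4! × 5!) = 171531360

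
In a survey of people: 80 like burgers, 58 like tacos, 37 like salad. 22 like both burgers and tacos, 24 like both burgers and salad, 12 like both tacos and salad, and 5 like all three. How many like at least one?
|A∪B∪C| = 80+58+37-22-24-12+5 = 122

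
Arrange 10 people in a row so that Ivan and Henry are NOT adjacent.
Total - adjacent = 10! - (10-1)!×2 = 3628800 - 725760 = 2903040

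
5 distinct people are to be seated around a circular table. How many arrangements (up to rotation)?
Circular: fix one position, arrange the rest. (5-1)! = 24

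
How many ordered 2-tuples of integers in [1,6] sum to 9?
Coefficient of x^9 in (x + x² + ... + x^6)^2. By inclusion-exclusion on dice exceeding 6: Σ_j (-1)^j C(2,j)·C(9-1-6j, 1) = C(2,0)·C(8,1) - C(2,1)·C(2,1) = 1·8 - 2·2 = 4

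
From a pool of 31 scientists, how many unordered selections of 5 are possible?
C(31,5) = 31!/(5!×26!) = 169911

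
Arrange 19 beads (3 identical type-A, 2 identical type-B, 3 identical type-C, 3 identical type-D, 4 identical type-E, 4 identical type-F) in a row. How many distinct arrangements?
19! / (3! × 2! × 3! × 3! × 4! × 4!) = 488864376000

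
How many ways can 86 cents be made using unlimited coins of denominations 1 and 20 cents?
Coefficient of x^86 in 1/(1-x^1) · 1/(1-x^20). Use j coins of 20 for j = 0..⌊86/20⌋ = 4, the rest in 1s: 4 + 1 = 5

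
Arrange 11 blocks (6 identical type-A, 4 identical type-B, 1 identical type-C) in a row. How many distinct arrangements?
11! / (6! × 4! × 1!) = 2310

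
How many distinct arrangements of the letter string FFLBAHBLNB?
10! / (2! × 3! × 1! × 1! × 1! × 2!) = 151200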